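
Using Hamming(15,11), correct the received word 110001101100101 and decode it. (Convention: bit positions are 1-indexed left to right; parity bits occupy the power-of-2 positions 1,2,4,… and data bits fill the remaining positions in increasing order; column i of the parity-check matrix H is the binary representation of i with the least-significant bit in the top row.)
Syndrome s = H · r^T (mod 2), r = 110001101100101:
  s[0] = (101010101010101)·(110001101100101) mod 2 = 1+0+0+0+0+0+1+0+1+0+0+0+1+0+1 mod 2 = 1
  s[1] = (011001100110011)·(110001101100101) mod 2 = 0+1+0+0+0+1+1+0+0+1+0+0+0+0+1 mod 2 = 1
  s[2] = (000111100001111)·(110001101100101) mod 2 = 0+0+0+0+0+1+1+0+0+0+0+0+1+0+1 mod 2 = 0
  s[3] = (000000011111111)·(110001101100101) mod 2 = 0+0+0+0+0+0+0+0+1+1+0+0+1+0+1 mod 2 = 0
Syndrome = 1100
Column 3 of H equals this syndrome → error at bit 3 (1-indexed).
Flip bit 3: 110001101100101 → 111001101100101
Extract data bits at positions {3,5,6,7,9,10,11,12,13,14,15}: 10111100101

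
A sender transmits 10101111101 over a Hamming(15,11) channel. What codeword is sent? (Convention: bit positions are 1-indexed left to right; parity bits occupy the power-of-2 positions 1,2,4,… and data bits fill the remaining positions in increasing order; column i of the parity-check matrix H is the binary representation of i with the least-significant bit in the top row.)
Codeword c = d · G (mod 2), d = 10101111101:
  c[0] = d·G[:,0] = (10101111101)·(11011010101) mod 2 = 1+0+0+0+1+0+1+0+1+0+1 mod 2 = 1
  c[1] = d·G[:,1] = (10101111101)·(10110110011) mod 2 = 1+0+1+0+0+1+1+0+0+0+1 mod 2 = 1
  c[2] = d·G[:,2] = (10101111101)·(10000000000) mod 2 = 1+0+0+0+0+0+0+0+0+0+0 mod 2 = 1
  c[3] = d·G[:,3] = (10101111101)·(01110001111) mod 2 = 0+0+1+0+0+0+0+1+1+0+1 mod 2 = 0
  c[4] = d·G[:,4] = (10101111101)·(01000000000) mod 2 = 0+0+0+0+0+0+0+0+0+0+0 mod 2 = 0
  c[5] = d·G[:,5] = (10101111101)·(00100000000) mod 2 = 0+0+1+0+0+0+0+0+0+0+0 mod 2 = 1
  c[6] = d·G[:,6] = (10101111101)·(00010000000) mod 2 = 0+0+0+0+0+0+0+0+0+0+0 mod 2 = 0
  c[7] = d·G[:,7] = (10101111101)·(00001111111) mod 2 = 0+0+0+0+1+1+1+1+1+0+1 mod 2 = 0
  c[8] = d·G[:,8] = (10101111101)·(00001000000) mod 2 = 0+0+0+0+1+0+0+0+0+0+0 mod 2 = 1
  c[9] = d·G[:,9] = (10101111101)·(00000100000) mod 2 = 0+0+0+0+0+1+0+0+0+0+0 mod 2 = 1
  c[10] = d·G[:,10] = (10101111101)·(00000010000) mod 2 = 0+0+0+0+0+0+1+0+0+0+0 mod 2 = 1
  c[11] = d·G[:,11] = (10101111101)·(00000001000) mod 2 = 0+0+0+0+0+0+0+1+0+0+0 mod 2 = 1
  c[12] = d·G[:,12] = (10101111101)·(00000000100) mod 2 = 0+0+0+0+0+0+0+0+1+0+0 mod 2 = 1
  c[13] = d·G[:,13] = (10101111101)·(00000000010) mod 2 = 0+0+0+0+0+0+0+0+0+0+0 mod 2 = 0
  c[14] = d·G[:,14] = (10101111101)·(00000000001) mod 2 = 0+0+0+0+0+0+0+0+0+0+1 mod 2 = 1
Codeword = 111001001111101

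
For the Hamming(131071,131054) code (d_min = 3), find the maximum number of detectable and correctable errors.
Detection only: up to d_min − 1 = 2 errors.
Correction: up to ⌊(d_min − 1)/2⌋ = ⌊2/2⌋ = 1 errors.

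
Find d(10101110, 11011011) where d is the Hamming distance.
XOR = 01110101, count of 1s = 5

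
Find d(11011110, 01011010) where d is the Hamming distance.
XOR = 10000100, count of 1s = 2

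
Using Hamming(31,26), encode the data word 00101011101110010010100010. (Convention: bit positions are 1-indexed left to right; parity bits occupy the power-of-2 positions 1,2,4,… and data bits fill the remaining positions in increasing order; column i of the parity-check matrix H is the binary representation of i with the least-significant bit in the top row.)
Codeword c = d · G (mod 2), d = 00101011101110010010100010:
  c[0] = d·G[:,0] = (00101011101110010010100010)·(11011010101101010101010101) mod 2 = 0+0+0+0+1+0+1+0+1+0+1+1+0+0+0+1+0+0+0+0+0+0+0+0+0+0 mod 2 = 0
  c[1] = d·G[:,1] = (00101011101110010010100010)·(10110110011011001100110011) mod 2 = 0+0+1+0+0+0+1+0+0+0+1+0+1+0+0+0+0+0+0+0+1+0+0+0+1+0 mod 2 = 0
  c[2] = d·G[:,2] = (00101011101110010010100010)·(10000000000000000000000000) mod 2 = 0+0+0+0+0+0+0+0+0+0+0+0+0+0+0+0+0+0+0+0+0+0+0+0+0+0 mod 2 = 0
  c[3] = d·G[:,3] = (00101011101110010010100010)·(01110001111000111100001111) mod 2 = 0+0+1+0+0+0+0+1+1+0+1+0+0+0+0+1+0+0+0+0+0+0+0+0+1+0 mod 2 = 0
  c[4] = d·G[:,4] = (00101011101110010010100010)·(01000000000000000000000000) mod 2 = 0+0+0+0+0+0+0+0+0+0+0+0+0+0+0+0+0+0+0+0+0+0+0+0+0+0 mod 2 = 0
  c[5] = d·G[:,5] = (00101011101110010010100010)·(00100000000000000000000000) mod 2 = 0+0+1+0+0+0+0+0+0+0+0+0+0+0+0+0+0+0+0+0+0+0+0+0+0+0 mod 2 = 1
  c[6] = d·G[:,6] = (00101011101110010010100010)·(00010000000000000000000000) mod 2 = 0+0+0+0+0+0+0+0+0+0+0+0+0+0+0+0+0+0+0+0+0+0+0+0+0+0 mod 2 = 0
  c[7] = d·G[:,7] = (00101011101110010010100010)·(00001111111000000011111111) mod 2 = 0+0+0+0+1+0+1+1+1+0+1+0+0+0+0+0+0+0+1+0+1+0+0+0+1+0 mod 2 = 0
  c[8] = d·G[:,8] = (00101011101110010010100010)·(00001000000000000000000000) mod 2 = 0+0+0+0+1+0+0+0+0+0+0+0+0+0+0+0+0+0+0+0+0+0+0+0+0+0 mod 2 = 1
  c[9] = d·G[:,9] = (00101011101110010010100010)·(00000100000000000000000000) mod 2 = 0+0+0+0+0+0+0+0+0+0+0+0+0+0+0+0+0+0+0+0+0+0+0+0+0+0 mod 2 = 0
  c[10] = d·G[:,10] = (00101011101110010010100010)·(00000010000000000000000000) mod 2 = 0+0+0+0+0+0+1+0+0+0+0+0+0+0+0+0+0+0+0+0+0+0+0+0+0+0 mod 2 = 1
  c[11] = d·G[:,11] = (00101011101110010010100010)·(00000001000000000000000000) mod 2 = 0+0+0+0+0+0+0+1+0+0+0+0+0+0+0+0+0+0+0+0+0+0+0+0+0+0 mod 2 = 1
  c[12] = d·G[:,12] = (00101011101110010010100010)·(00000000100000000000000000) mod 2 = 0+0+0+0+0+0+0+0+1+0+0+0+0+0+0+0+0+0+0+0+0+0+0+0+0+0 mod 2 = 1
  c[13] = d·G[:,13] = (00101011101110010010100010)·(00000000010000000000000000) mod 2 = 0+0+0+0+0+0+0+0+0+0+0+0+0+0+0+0+0+0+0+0+0+0+0+0+0+0 mod 2 = 0
  c[14] = d·G[:,14] = (00101011101110010010100010)·(00000000001000000000000000) mod 2 = 0+0+0+0+0+0+0+0+0+0+1+0+0+0+0+0+0+0+0+0+0+0+0+0+0+0 mod 2 = 1
  c[15] = d·G[:,15] = (00101011101110010010100010)·(00000000000111111111111111) mod 2 = 0+0+0+0+0+0+0+0+0+0+0+1+1+0+0+1+0+0+1+0+1+0+0+0+1+0 mod 2 = 0
  c[16] = d·G[:,16] = (00101011101110010010100010)·(00000000000100000000000000) mod 2 = 0+0+0+0+0+0+0+0+0+0+0+1+0+0+0+0+0+0+0+0+0+0+0+0+0+0 mod 2 = 1
  c[17] = d·G[:,17] = (00101011101110010010100010)·(00000000000010000000000000) mod 2 = 0+0+0+0+0+0+0+0+0+0+0+0+1+0+0+0+0+0+0+0+0+0+0+0+0+0 mod 2 = 1
  c[18] = d·G[:,18] = (00101011101110010010100010)·(00000000000001000000000000) mod 2 = 0+0+0+0+0+0+0+0+0+0+0+0+0+0+0+0+0+0+0+0+0+0+0+0+0+0 mod 2 = 0
  c[19] = d·G[:,19] = (00101011101110010010100010)·(00000000000000100000000000) mod 2 = 0+0+0+0+0+0+0+0+0+0+0+0+0+0+0+0+0+0+0+0+0+0+0+0+0+0 mod 2 = 0
  c[20] = d·G[:,20] = (00101011101110010010100010)·(00000000000000010000000000) mod 2 = 0+0+0+0+0+0+0+0+0+0+0+0+0+0+0+1+0+0+0+0+0+0+0+0+0+0 mod 2 = 1
  c[21] = d·G[:,21] = (00101011101110010010100010)·(00000000000000001000000000) mod 2 = 0+0+0+0+0+0+0+0+0+0+0+0+0+0+0+0+0+0+0+0+0+0+0+0+0+0 mod 2 = 0
  c[22] = d·G[:,22] = (00101011101110010010100010)·(00000000000000000100000000) mod 2 = 0+0+0+0+0+0+0+0+0+0+0+0+0+0+0+0+0+0+0+0+0+0+0+0+0+0 mod 2 = 0
  c[23] = d·G[:,23] = (00101011101110010010100010)·(00000000000000000010000000) mod 2 = 0+0+0+0+0+0+0+0+0+0+0+0+0+0+0+0+0+0+1+0+0+0+0+0+0+0 mod 2 = 1
  c[24] = d·G[:,24] = (00101011101110010010100010)·(00000000000000000001000000) mod 2 = 0+0+0+0+0+0+0+0+0+0+0+0+0+0+0+0+0+0+0+0+0+0+0+0+0+0 mod 2 = 0
  c[25] = d·G[:,25] = (00101011101110010010100010)·(00000000000000000000100000) mod 2 = 0+0+0+0+0+0+0+0+0+0+0+0+0+0+0+0+0+0+0+0+1+0+0+0+0+0 mod 2 = 1
  c[26] = d·G[:,26] = (00101011101110010010100010)·(00000000000000000000010000) mod 2 = 0+0+0+0+0+0+0+0+0+0+0+0+0+0+0+0+0+0+0+0+0+0+0+0+0+0 mod 2 = 0
  c[27] = d·G[:,27] = (00101011101110010010100010)·(00000000000000000000001000) mod 2 = 0+0+0+0+0+0+0+0+0+0+0+0+0+0+0+0+0+0+0+0+0+0+0+0+0+0 mod 2 = 0
  c[28] = d·G[:,28] = (00101011101110010010100010)·(00000000000000000000000100) mod 2 = 0+0+0+0+0+0+0+0+0+0+0+0+0+0+0+0+0+0+0+0+0+0+0+0+0+0 mod 2 = 0
  c[29] = d·G[:,29] = (00101011101110010010100010)·(00000000000000000000000010) mod 2 = 0+0+0+0+0+0+0+0+0+0+0+0+0+0+0+0+0+0+0+0+0+0+0+0+1+0 mod 2 = 1
  c[30] = d·G[:,30] = (00101011101110010010100010)·(00000000000000000000000001) mod 2 = 0+0+0+0+0+0+0+0+0+0+0+0+0+0+0+0+0+0+0+0+0+0+0+0+0+0 mod 2 = 0
Codeword = 0000010010111010110010010100010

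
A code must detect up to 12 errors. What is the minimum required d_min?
Detecting e errors requires d_min ≥ e + 1 = 12 + 1 = 13.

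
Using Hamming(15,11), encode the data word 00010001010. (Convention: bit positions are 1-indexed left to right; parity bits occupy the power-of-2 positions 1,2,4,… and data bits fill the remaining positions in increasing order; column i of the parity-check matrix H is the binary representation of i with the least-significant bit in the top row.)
Codeword c = d · G (mod 2), d = 00010001010:
  c[0] = d·G[:,0] = (00010001010)·(11011010101) mod 2 = 0+0+0+1+0+0+0+0+0+0+0 mod 2 = 1
  c[1] = d·G[:,1] = (00010001010)·(10110110011) mod 2 = 0+0+0+1+0+0+0+0+0+1+0 mod 2 = 0
  c[2] = d·G[:,2] = (00010001010)·(10000000000) mod 2 = 0+0+0+0+0+0+0+0+0+0+0 mod 2 = 0
  c[3] = d·G[:,3] = (00010001010)·(01110001111) mod 2 = 0+0+0+1+0+0+0+1+0+1+0 mod 2 = 1
  c[4] = d·G[:,4] = (00010001010)·(01000000000) mod 2 = 0+0+0+0+0+0+0+0+0+0+0 mod 2 = 0
  c[5] = d·G[:,5] = (00010001010)·(00100000000) mod 2 = 0+0+0+0+0+0+0+0+0+0+0 mod 2 = 0
  c[6] = d·G[:,6] = (00010001010)·(00010000000) mod 2 = 0+0+0+1+0+0+0+0+0+0+0 mod 2 = 1
  c[7] = d·G[:,7] = (00010001010)·(00001111111) mod 2 = 0+0+0+0+0+0+0+1+0+1+0 mod 2 = 0
  c[8] = d·G[:,8] = (00010001010)·(00001000000) mod 2 = 0+0+0+0+0+0+0+0+0+0+0 mod 2 = 0
  c[9] = d·G[:,9] = (00010001010)·(00000100000) mod 2 = 0+0+0+0+0+0+0+0+0+0+0 mod 2 = 0
  c[10] = d·G[:,10] = (00010001010)·(00000010000) mod 2 = 0+0+0+0+0+0+0+0+0+0+0 mod 2 = 0
  c[11] = d·G[:,11] = (00010001010)·(00000001000) mod 2 = 0+0+0+0+0+0+0+1+0+0+0 mod 2 = 1
  c[12] = d·G[:,12] = (00010001010)·(00000000100) mod 2 = 0+0+0+0+0+0+0+0+0+0+0 mod 2 = 0
  c[13] = d·G[:,13] = (00010001010)·(00000000010) mod 2 = 0+0+0+0+0+0+0+0+0+1+0 mod 2 = 1
  c[14] = d·G[:,14] = (00010001010)·(00000000001) mod 2 = 0+0+0+0+0+0+0+0+0+0+0 mod 2 = 0
Codeword = 100100100001010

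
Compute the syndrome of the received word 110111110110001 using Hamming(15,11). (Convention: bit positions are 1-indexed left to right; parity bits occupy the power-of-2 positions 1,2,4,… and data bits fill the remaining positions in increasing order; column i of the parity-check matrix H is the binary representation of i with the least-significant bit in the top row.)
Syndrome s = H · r^T (mod 2), r = 110111110110001:
  s[0] = (101010101010101)·(110111110110001) mod 2 = 1+0+0+0+1+0+1+0+0+0+1+0+0+0+1 mod 2 = 1
  s[1] = (011001100110011)·(110111110110001) mod 2 = 0+1+0+0+0+1+1+0+0+1+1+0+0+0+1 mod 2 = 0
  s[2] = (000111100001111)·(110111110110001) mod 2 = 0+0+0+1+1+1+1+0+0+0+0+0+0+0+1 mod 2 = 1
  s[3] = (000000011111111)·(110111110110001) mod 2 = 0+0+0+0+0+0+0+1+0+1+1+0+0+0+1 mod 2 = 0
Syndrome = 1010
Non-zero syndrome: error at position 5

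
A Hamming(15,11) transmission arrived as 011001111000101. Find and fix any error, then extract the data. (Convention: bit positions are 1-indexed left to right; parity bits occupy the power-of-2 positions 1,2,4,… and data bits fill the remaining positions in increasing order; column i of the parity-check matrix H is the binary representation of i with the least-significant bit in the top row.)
Syndrome s = H · r^T (mod 2), r = 011001111000101:
  s[0] = (101010101010101)·(011001111000101) mod 2 = 0+0+1+0+0+0+1+0+1+0+0+0+1+0+1 mod 2 = 1
  s[1] = (011001100110011)·(011001111000101) mod 2 = 0+1+1+0+0+1+1+0+0+0+0+0+0+0+1 mod 2 = 1
  s[2] = (000111100001111)·(011001111000101) mod 2 = 0+0+0+0+0+1+1+0+0+0+0+0+1+0+1 mod 2 = 0
  s[3] = (000000011111111)·(011001111000101) mod 2 = 0+0+0+0+0+0+0+1+1+0+0+0+1+0+1 mod 2 = 0
Syndrome = 1100
Column 3 of H equals this syndrome → error at bit 3 (1-indexed).
Flip bit 3: 011001111000101 → 010001111000101
Extract data bits at positions {3,5,6,7,9,10,11,12,13,14,15}: 00111000101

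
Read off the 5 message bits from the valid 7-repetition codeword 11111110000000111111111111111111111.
Split into 7-bit blocks: 1111111 0000000 1111111 1111111 1111111
Data = 10111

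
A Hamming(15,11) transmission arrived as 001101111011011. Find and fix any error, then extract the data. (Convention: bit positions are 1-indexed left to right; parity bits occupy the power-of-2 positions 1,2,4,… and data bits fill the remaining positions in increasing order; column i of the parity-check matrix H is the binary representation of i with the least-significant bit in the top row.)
Syndrome s = H · r^T (mod 2), r = 001101111011011:
  s[0] = (101010101010101)·(001101111011011) mod 2 = 0+0+1+0+0+0+1+0+1+0+1+0+0+0+1 mod 2 = 1
  s[1] = (011001100110011)·(001101111011011) mod 2 = 0+0+1+0+0+1+1+0+0+0+1+0+0+1+1 mod 2 = 0
  s[2] = (000111100001111)·(001101111011011) mod 2 = 0+0+0+1+0+1+1+0+0+0+0+1+0+1+1 mod 2 = 0
  s[3] = (000000011111111)·(001101111011011) mod 2 = 0+0+0+0+0+0+0+1+1+0+1+1+0+1+1 mod 2 = 0
Syndrome = 1000
Column 1 of H equals this syndrome → error at bit 1 (1-indexed).
Flip bit 1: 001101111011011 → 101101111011011
Extract data bits at positions {3,5,6,7,9,10,11,12,13,14,15}: 10111011011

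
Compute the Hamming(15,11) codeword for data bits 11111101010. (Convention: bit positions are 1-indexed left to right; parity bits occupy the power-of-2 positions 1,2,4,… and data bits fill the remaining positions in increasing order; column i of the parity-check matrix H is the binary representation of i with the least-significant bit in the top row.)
Codeword c = d · G (mod 2), d = 11111101010:
  c[0] = d·G[:,0] = (11111101010)·(11011010101) mod 2 = 1+1+0+1+1+0+0+0+0+0+0 mod 2 = 0
  c[1] = d·G[:,1] = (11111101010)·(10110110011) mod 2 = 1+0+1+1+0+1+0+0+0+1+0 mod 2 = 1
  c[2] = d·G[:,2] = (11111101010)·(10000000000) mod 2 = 1+0+0+0+0+0+0+0+0+0+0 mod 2 = 1
  c[3] = d·G[:,3] = (11111101010)·(01110001111) mod 2 = 0+1+1+1+0+0+0+1+0+1+0 mod 2 = 1
  c[4] = d·G[:,4] = (11111101010)·(01000000000) mod 2 = 0+1+0+0+0+0+0+0+0+0+0 mod 2 = 1
  c[5] = d·G[:,5] = (11111101010)·(00100000000) mod 2 = 0+0+1+0+0+0+0+0+0+0+0 mod 2 = 1
  c[6] = d·G[:,6] = (11111101010)·(00010000000) mod 2 = 0+0+0+1+0+0+0+0+0+0+0 mod 2 = 1
  c[7] = d·G[:,7] = (11111101010)·(00001111111) mod 2 = 0+0+0+0+1+1+0+1+0+1+0 mod 2 = 0
  c[8] = d·G[:,8] = (11111101010)·(00001000000) mod 2 = 0+0+0+0+1+0+0+0+0+0+0 mod 2 = 1
  c[9] = d·G[:,9] = (11111101010)·(00000100000) mod 2 = 0+0+0+0+0+1+0+0+0+0+0 mod 2 = 1
  c[10] = d·G[:,10] = (11111101010)·(00000010000) mod 2 = 0+0+0+0+0+0+0+0+0+0+0 mod 2 = 0
  c[11] = d·G[:,11] = (11111101010)·(00000001000) mod 2 = 0+0+0+0+0+0+0+1+0+0+0 mod 2 = 1
  c[12] = d·G[:,12] = (11111101010)·(00000000100) mod 2 = 0+0+0+0+0+0+0+0+0+0+0 mod 2 = 0
  c[13] = d·G[:,13] = (11111101010)·(00000000010) mod 2 = 0+0+0+0+0+0+0+0+0+1+0 mod 2 = 1
  c[14] = d·G[:,14] = (11111101010)·(00000000001) mod 2 = 0+0+0+0+0+0+0+0+0+0+0 mod 2 = 0
Codeword = 011111101101010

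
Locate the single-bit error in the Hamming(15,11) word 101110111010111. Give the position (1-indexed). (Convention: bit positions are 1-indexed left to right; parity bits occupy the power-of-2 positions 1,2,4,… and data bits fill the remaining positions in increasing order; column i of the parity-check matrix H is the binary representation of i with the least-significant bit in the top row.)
Syndrome s = H · r^T (mod 2), r = 101110111010111:
  s[0] = (101010101010101)·(101110111010111) mod 2 = 1+0+1+0+1+0+1+0+1+0+1+0+1+0+1 mod 2 = 0
  s[1] = (011001100110011)·(101110111010111) mod 2 = 0+0+1+0+0+0+1+0+0+0+1+0+0+1+1 mod 2 = 1
  s[2] = (000111100001111)·(101110111010111) mod 2 = 0+0+0+1+1+0+1+0+0+0+0+0+1+1+1 mod 2 = 0
  s[3] = (000000011111111)·(101110111010111) mod 2 = 0+0+0+0+0+0+0+1+1+0+1+0+1+1+1 mod 2 = 0
Syndrome = 0100
Column i of H is the binary representation of i, so the syndrome is the binary index of the flipped bit.
Read s = 0100 with s[0] as LSB: 0·2^0 + 1·2^1 + 0·2^2 + 0·2^3 = 2.
Error is at bit position 2.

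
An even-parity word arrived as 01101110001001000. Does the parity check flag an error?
Sum of received bits: 0+1+1+0+1+1+1+0+0+0+1+0+0+1+0+0+0 = 7; 7 mod 2 = 1. Result is 1 ≠ 0 → error detected.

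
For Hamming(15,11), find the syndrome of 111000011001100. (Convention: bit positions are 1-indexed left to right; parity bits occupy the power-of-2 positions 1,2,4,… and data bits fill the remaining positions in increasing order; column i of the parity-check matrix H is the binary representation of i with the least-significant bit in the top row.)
Syndrome s = H · r^T (mod 2), r = 111000011001100:
  s[0] = (101010101010101)·(111000011001100) mod 2 = 1+0+1+0+0+0+0+0+1+0+0+0+1+0+0 mod 2 = 0
  s[1] = (011001100110011)·(111000011001100) mod 2 = 0+1+1+0+0+0+0+0+0+0+0+0+0+0+0 mod 2 = 0
  s[2] = (000111100001111)·(111000011001100) mod 2 = 0+0+0+0+0+0+0+0+0+0+0+1+1+0+0 mod 2 = 0
  s[3] = (000000011111111)·(111000011001100) mod 2 = 0+0+0+0+0+0+0+1+1+0+0+1+1+0+0 mod 2 = 0
Syndrome = 0000
s = 0: no error detected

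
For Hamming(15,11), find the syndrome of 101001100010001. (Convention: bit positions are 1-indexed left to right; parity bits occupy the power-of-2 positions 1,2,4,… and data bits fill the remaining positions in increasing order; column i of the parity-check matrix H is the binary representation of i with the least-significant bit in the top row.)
Syndrome s = H · r^T (mod 2), r = 101001100010001:
  s[0] = (101010101010101)·(101001100010001) mod 2 = 1+0+1+0+0+0+1+0+0+0+1+0+0+0+1 mod 2 = 1
  s[1] = (011001100110011)·(101001100010001) mod 2 = 0+0+1+0+0+1+1+0+0+0+1+0+0+0+1 mod 2 = 1
  s[2] = (000111100001111)·(101001100010001) mod 2 = 0+0+0+0+0+1+1+0+0+0+0+0+0+0+1 mod 2 = 1
  s[3] = (000000011111111)·(101001100010001) mod 2 = 0+0+0+0+0+0+0+0+0+0+1+0+0+0+1 mod 2 = 0
Syndrome = 1110
Non-zero syndrome: error at position 7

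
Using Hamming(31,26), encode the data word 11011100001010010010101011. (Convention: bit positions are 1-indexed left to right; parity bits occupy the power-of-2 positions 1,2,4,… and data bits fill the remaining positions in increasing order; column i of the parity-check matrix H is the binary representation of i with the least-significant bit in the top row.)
Codeword c = d · G (mod 2), d = 11011100001010010010101011:
  c[0] = d·G[:,0] = (11011100001010010010101011)·(11011010101101010101010101) mod 2 = 1+1+0+1+1+0+0+0+0+0+1+0+0+0+0+1+0+0+0+0+0+0+0+0+0+1 mod 2 = 1
  c[1] = d·G[:,1] = (11011100001010010010101011)·(10110110011011001100110011) mod 2 = 1+0+0+1+0+1+0+0+0+0+1+0+1+0+0+0+0+0+0+0+1+0+0+0+1+1 mod 2 = 0
  c[2] = d·G[:,2] = (11011100001010010010101011)·(10000000000000000000000000) mod 2 = 1+0+0+0+0+0+0+0+0+0+0+0+0+0+0+0+0+0+0+0+0+0+0+0+0+0 mod 2 = 1
  c[3] = d·G[:,3] = (11011100001010010010101011)·(01110001111000111100001111) mod 2 = 0+1+0+1+0+0+0+0+0+0+1+0+0+0+0+1+0+0+0+0+0+0+1+0+1+1 mod 2 = 1
  c[4] = d·G[:,4] = (11011100001010010010101011)·(01000000000000000000000000) mod 2 = 0+1+0+0+0+0+0+0+0+0+0+0+0+0+0+0+0+0+0+0+0+0+0+0+0+0 mod 2 = 1
  c[5] = d·G[:,5] = (11011100001010010010101011)·(00100000000000000000000000) mod 2 = 0+0+0+0+0+0+0+0+0+0+0+0+0+0+0+0+0+0+0+0+0+0+0+0+0+0 mod 2 = 0
  c[6] = d·G[:,6] = (11011100001010010010101011)·(00010000000000000000000000) mod 2 = 0+0+0+1+0+0+0+0+0+0+0+0+0+0+0+0+0+0+0+0+0+0+0+0+0+0 mod 2 = 1
  c[7] = d·G[:,7] = (11011100001010010010101011)·(00001111111000000011111111) mod 2 = 0+0+0+0+1+1+0+0+0+0+1+0+0+0+0+0+0+0+1+0+1+0+1+0+1+1 mod 2 = 0
  c[8] = d·G[:,8] = (11011100001010010010101011)·(00001000000000000000000000) mod 2 = 0+0+0+0+1+0+0+0+0+0+0+0+0+0+0+0+0+0+0+0+0+0+0+0+0+0 mod 2 = 1
  c[9] = d·G[:,9] = (11011100001010010010101011)·(00000100000000000000000000) mod 2 = 0+0+0+0+0+1+0+0+0+0+0+0+0+0+0+0+0+0+0+0+0+0+0+0+0+0 mod 2 = 1
  c[10] = d·G[:,10] = (11011100001010010010101011)·(00000010000000000000000000) mod 2 = 0+0+0+0+0+0+0+0+0+0+0+0+0+0+0+0+0+0+0+0+0+0+0+0+0+0 mod 2 = 0
  c[11] = d·G[:,11] = (11011100001010010010101011)·(00000001000000000000000000) mod 2 = 0+0+0+0+0+0+0+0+0+0+0+0+0+0+0+0+0+0+0+0+0+0+0+0+0+0 mod 2 = 0
  c[12] = d·G[:,12] = (11011100001010010010101011)·(00000000100000000000000000) mod 2 = 0+0+0+0+0+0+0+0+0+0+0+0+0+0+0+0+0+0+0+0+0+0+0+0+0+0 mod 2 = 0
  c[13] = d·G[:,13] = (11011100001010010010101011)·(00000000010000000000000000) mod 2 = 0+0+0+0+0+0+0+0+0+0+0+0+0+0+0+0+0+0+0+0+0+0+0+0+0+0 mod 2 = 0
  c[14] = d·G[:,14] = (11011100001010010010101011)·(00000000001000000000000000) mod 2 = 0+0+0+0+0+0+0+0+0+0+1+0+0+0+0+0+0+0+0+0+0+0+0+0+0+0 mod 2 = 1
  c[15] = d·G[:,15] = (11011100001010010010101011)·(00000000000111111111111111) mod 2 = 0+0+0+0+0+0+0+0+0+0+0+0+1+0+0+1+0+0+1+0+1+0+1+0+1+1 mod 2 = 1
  c[16] = d·G[:,16] = (11011100001010010010101011)·(00000000000100000000000000) mod 2 = 0+0+0+0+0+0+0+0+0+0+0+0+0+0+0+0+0+0+0+0+0+0+0+0+0+0 mod 2 = 0
  c[17] = d·G[:,17] = (11011100001010010010101011)·(00000000000010000000000000) mod 2 = 0+0+0+0+0+0+0+0+0+0+0+0+1+0+0+0+0+0+0+0+0+0+0+0+0+0 mod 2 = 1
  c[18] = d·G[:,18] = (11011100001010010010101011)·(00000000000001000000000000) mod 2 = 0+0+0+0+0+0+0+0+0+0+0+0+0+0+0+0+0+0+0+0+0+0+0+0+0+0 mod 2 = 0
  c[19] = d·G[:,19] = (11011100001010010010101011)·(00000000000000100000000000) mod 2 = 0+0+0+0+0+0+0+0+0+0+0+0+0+0+0+0+0+0+0+0+0+0+0+0+0+0 mod 2 = 0
  c[20] = d·G[:,20] = (11011100001010010010101011)·(00000000000000010000000000) mod 2 = 0+0+0+0+0+0+0+0+0+0+0+0+0+0+0+1+0+0+0+0+0+0+0+0+0+0 mod 2 = 1
  c[21] = d·G[:,21] = (11011100001010010010101011)·(00000000000000001000000000) mod 2 = 0+0+0+0+0+0+0+0+0+0+0+0+0+0+0+0+0+0+0+0+0+0+0+0+0+0 mod 2 = 0
  c[22] = d·G[:,22] = (11011100001010010010101011)·(00000000000000000100000000) mod 2 = 0+0+0+0+0+0+0+0+0+0+0+0+0+0+0+0+0+0+0+0+0+0+0+0+0+0 mod 2 = 0
  c[23] = d·G[:,23] = (11011100001010010010101011)·(00000000000000000010000000) mod 2 = 0+0+0+0+0+0+0+0+0+0+0+0+0+0+0+0+0+0+1+0+0+0+0+0+0+0 mod 2 = 1
  c[24] = d·G[:,24] = (11011100001010010010101011)·(00000000000000000001000000) mod 2 = 0+0+0+0+0+0+0+0+0+0+0+0+0+0+0+0+0+0+0+0+0+0+0+0+0+0 mod 2 = 0
  c[25] = d·G[:,25] = (11011100001010010010101011)·(00000000000000000000100000) mod 2 = 0+0+0+0+0+0+0+0+0+0+0+0+0+0+0+0+0+0+0+0+1+0+0+0+0+0 mod 2 = 1
  c[26] = d·G[:,26] = (11011100001010010010101011)·(00000000000000000000010000) mod 2 = 0+0+0+0+0+0+0+0+0+0+0+0+0+0+0+0+0+0+0+0+0+0+0+0+0+0 mod 2 = 0
  c[27] = d·G[:,27] = (11011100001010010010101011)·(00000000000000000000001000) mod 2 = 0+0+0+0+0+0+0+0+0+0+0+0+0+0+0+0+0+0+0+0+0+0+1+0+0+0 mod 2 = 1
  c[28] = d·G[:,28] = (11011100001010010010101011)·(00000000000000000000000100) mod 2 = 0+0+0+0+0+0+0+0+0+0+0+0+0+0+0+0+0+0+0+0+0+0+0+0+0+0 mod 2 = 0
  c[29] = d·G[:,29] = (11011100001010010010101011)·(00000000000000000000000010) mod 2 = 0+0+0+0+0+0+0+0+0+0+0+0+0+0+0+0+0+0+0+0+0+0+0+0+1+0 mod 2 = 1
  c[30] = d·G[:,30] = (11011100001010010010101011)·(00000000000000000000000001) mod 2 = 0+0+0+0+0+0+0+0+0+0+0+0+0+0+0+0+0+0+0+0+0+0+0+0+0+1 mod 2 = 1
Codeword = 1011101011000011010010010101011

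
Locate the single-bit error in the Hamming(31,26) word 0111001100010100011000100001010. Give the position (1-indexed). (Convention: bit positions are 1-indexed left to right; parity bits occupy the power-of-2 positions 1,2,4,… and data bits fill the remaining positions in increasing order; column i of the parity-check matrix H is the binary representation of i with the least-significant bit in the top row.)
Syndrome s = H · r^T (mod 2), r = 0111001100010100011000100001010:
  s[0] = (1010101010101010101010101010101)·(0111001100010100011000100001010) mod 2 = 0+0+1+0+0+0+1+0+0+0+0+0+0+0+0+0+0+0+1+0+0+0+1+0+0+0+0+0+0+0+0 mod 2 = 0
  s[1] = (0110011001100110011001100110011)·(0111001100010100011000100001010) mod 2 = 0+1+1+0+0+0+1+0+0+0+0+0+0+1+0+0+0+1+1+0+0+0+1+0+0+0+0+0+0+1+0 mod 2 = 0
  s[2] = (0001111000011110000111100001111)·(0111001100010100011000100001010) mod 2 = 0+0+0+1+0+0+1+0+0+0+0+1+0+1+0+0+0+0+0+0+0+0+1+0+0+0+0+1+0+1+0 mod 2 = 1
  s[3] = (0000000111111110000000011111111)·(0111001100010100011000100001010) mod 2 = 0+0+0+0+0+0+0+1+0+0+0+1+0+1+0+0+0+0+0+0+0+0+0+0+0+0+0+1+0+1+0 mod 2 = 1
  s[4] = (0000000000000001111111111111111)·(0111001100010100011000100001010) mod 2 = 0+0+0+0+0+0+0+0+0+0+0+0+0+0+0+0+0+1+1+0+0+0+1+0+0+0+0+1+0+1+0 mod 2 = 1
Syndrome = 00111
Column i of H is the binary representation of i, so the syndrome is the binary index of the flipped bit.
Read s = 00111 with s[0] as LSB: 0·2^0 + 0·2^1 + 1·2^2 + 1·2^3 + 1·2^4 = 28.
Error is at bit position 28.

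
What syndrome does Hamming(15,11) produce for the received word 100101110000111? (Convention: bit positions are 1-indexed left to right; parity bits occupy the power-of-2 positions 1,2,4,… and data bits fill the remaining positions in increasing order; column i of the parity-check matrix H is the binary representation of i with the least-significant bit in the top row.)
Syndrome s = H · r^T (mod 2), r = 100101110000111:
  s[0] = (101010101010101)·(100101110000111) mod 2 = 1+0+0+0+0+0+1+0+0+0+0+0+1+0+1 mod 2 = 0
  s[1] = (011001100110011)·(100101110000111) mod 2 = 0+0+0+0+0+1+1+0+0+0+0+0+0+1+1 mod 2 = 0
  s[2] = (000111100001111)·(100101110000111) mod 2 = 0+0+0+1+0+1+1+0+0+0+0+0+1+1+1 mod 2 = 0
  s[3] = (000000011111111)·(100101110000111) mod 2 = 0+0+0+0+0+0+0+1+0+0+0+0+1+1+1 mod 2 = 0
Syndrome = 0000
s = 0: no error detected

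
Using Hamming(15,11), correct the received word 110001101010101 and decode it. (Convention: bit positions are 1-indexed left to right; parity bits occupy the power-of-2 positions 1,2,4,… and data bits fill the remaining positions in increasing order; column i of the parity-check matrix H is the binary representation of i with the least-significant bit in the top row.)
Syndrome s = H · r^T (mod 2), r = 110001101010101:
  s[0] = (101010101010101)·(110001101010101) mod 2 = 1+0+0+0+0+0+1+0+1+0+1+0+1+0+1 mod 2 = 0
  s[1] = (011001100110011)·(110001101010101) mod 2 = 0+1+0+0+0+1+1+0+0+0+1+0+0+0+1 mod 2 = 1
  s[2] = (000111100001111)·(110001101010101) mod 2 = 0+0+0+0+0+1+1+0+0+0+0+0+1+0+1 mod 2 = 0
  s[3] = (000000011111111)·(110001101010101) mod 2 = 0+0+0+0+0+0+0+0+1+0+1+0+1+0+1 mod 2 = 0
Syndrome = 0100
Column 2 of H equals this syndrome → error at bit 2 (1-indexed).
Flip bit 2: 110001101010101 → 100001101010101
Extract data bits at positions {3,5,6,7,9,10,11,12,13,14,15}: 00111010101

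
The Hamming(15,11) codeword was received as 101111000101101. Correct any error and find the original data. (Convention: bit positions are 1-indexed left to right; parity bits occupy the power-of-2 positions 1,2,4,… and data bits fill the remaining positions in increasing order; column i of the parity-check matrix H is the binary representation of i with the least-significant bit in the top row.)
Syndrome s = H · r^T (mod 2), r = 101111000101101:
  s[0] = (101010101010101)·(101111000101101) mod 2 = 1+0+1+0+1+0+0+0+0+0+0+0+1+0+1 mod 2 = 1
  s[1] = (011001100110011)·(101111000101101) mod 2 = 0+0+1+0+0+1+0+0+0+1+0+0+0+0+1 mod 2 = 0
  s[2] = (000111100001111)·(101111000101101) mod 2 = 0+0+0+1+1+1+0+0+0+0+0+1+1+0+1 mod 2 = 0
  s[3] = (000000011111111)·(101111000101101) mod 2 = 0+0+0+0+0+0+0+0+0+1+0+1+1+0+1 mod 2 = 0
Syndrome = 1000
Column 1 of H equals this syndrome → error at bit 1 (1-indexed).
Flip bit 1: 101111000101101 → 001111000101101
Extract data bits at positions {3,5,6,7,9,10,11,12,13,14,15}: 11100101101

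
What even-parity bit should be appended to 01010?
Sum of data bits: 0+1+0+1+0 = 2.
2 mod 2 = 0, so parity bit = 0.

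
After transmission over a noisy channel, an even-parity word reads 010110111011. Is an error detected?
Sum of received bits: 0+1+0+1+1+0+1+1+1+0+1+1 = 8; 8 mod 2 = 0. Result is 0 → no error detected.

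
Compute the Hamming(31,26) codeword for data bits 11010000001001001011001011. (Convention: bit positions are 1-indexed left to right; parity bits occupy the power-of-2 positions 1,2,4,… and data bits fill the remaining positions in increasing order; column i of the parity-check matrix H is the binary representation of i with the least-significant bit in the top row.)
Codeword c = d · G (mod 2), d = 11010000001001001011001011:
  c[0] = d·G[:,0] = (11010000001001001011001011)·(11011010101101010101010101) mod 2 = 1+1+0+1+0+0+0+0+0+0+1+0+0+1+0+0+0+0+0+1+0+0+0+0+0+1 mod 2 = 1
  c[1] = d·G[:,1] = (11010000001001001011001011)·(10110110011011001100110011) mod 2 = 1+0+0+1+0+0+0+0+0+0+1+0+0+1+0+0+1+0+0+0+0+0+0+0+1+1 mod 2 = 1
  c[2] = d·G[:,2] = (11010000001001001011001011)·(10000000000000000000000000) mod 2 = 1+0+0+0+0+0+0+0+0+0+0+0+0+0+0+0+0+0+0+0+0+0+0+0+0+0 mod 2 = 1
  c[3] = d·G[:,3] = (11010000001001001011001011)·(01110001111000111100001111) mod 2 = 0+1+0+1+0+0+0+0+0+0+1+0+0+0+0+0+1+0+0+0+0+0+1+0+1+1 mod 2 = 1
  c[4] = d·G[:,4] = (11010000001001001011001011)·(01000000000000000000000000) mod 2 = 0+1+0+0+0+0+0+0+0+0+0+0+0+0+0+0+0+0+0+0+0+0+0+0+0+0 mod 2 = 1
  c[5] = d·G[:,5] = (11010000001001001011001011)·(00100000000000000000000000) mod 2 = 0+0+0+0+0+0+0+0+0+0+0+0+0+0+0+0+0+0+0+0+0+0+0+0+0+0 mod 2 = 0
  c[6] = d·G[:,6] = (11010000001001001011001011)·(00010000000000000000000000) mod 2 = 0+0+0+1+0+0+0+0+0+0+0+0+0+0+0+0+0+0+0+0+0+0+0+0+0+0 mod 2 = 1
  c[7] = d·G[:,7] = (11010000001001001011001011)·(00001111111000000011111111) mod 2 = 0+0+0+0+0+0+0+0+0+0+1+0+0+0+0+0+0+0+1+1+0+0+1+0+1+1 mod 2 = 0
  c[8] = d·G[:,8] = (11010000001001001011001011)·(00001000000000000000000000) mod 2 = 0+0+0+0+0+0+0+0+0+0+0+0+0+0+0+0+0+0+0+0+0+0+0+0+0+0 mod 2 = 0
  c[9] = d·G[:,9] = (11010000001001001011001011)·(00000100000000000000000000) mod 2 = 0+0+0+0+0+0+0+0+0+0+0+0+0+0+0+0+0+0+0+0+0+0+0+0+0+0 mod 2 = 0
  c[10] = d·G[:,10] = (11010000001001001011001011)·(00000010000000000000000000) mod 2 = 0+0+0+0+0+0+0+0+0+0+0+0+0+0+0+0+0+0+0+0+0+0+0+0+0+0 mod 2 = 0
  c[11] = d·G[:,11] = (11010000001001001011001011)·(00000001000000000000000000) mod 2 = 0+0+0+0+0+0+0+0+0+0+0+0+0+0+0+0+0+0+0+0+0+0+0+0+0+0 mod 2 = 0
  c[12] = d·G[:,12] = (11010000001001001011001011)·(00000000100000000000000000) mod 2 = 0+0+0+0+0+0+0+0+0+0+0+0+0+0+0+0+0+0+0+0+0+0+0+0+0+0 mod 2 = 0
  c[13] = d·G[:,13] = (11010000001001001011001011)·(00000000010000000000000000) mod 2 = 0+0+0+0+0+0+0+0+0+0+0+0+0+0+0+0+0+0+0+0+0+0+0+0+0+0 mod 2 = 0
  c[14] = d·G[:,14] = (11010000001001001011001011)·(00000000001000000000000000) mod 2 = 0+0+0+0+0+0+0+0+0+0+1+0+0+0+0+0+0+0+0+0+0+0+0+0+0+0 mod 2 = 1
  c[15] = d·G[:,15] = (11010000001001001011001011)·(00000000000111111111111111) mod 2 = 0+0+0+0+0+0+0+0+0+0+0+0+0+1+0+0+1+0+1+1+0+0+1+0+1+1 mod 2 = 1
  c[16] = d·G[:,16] = (11010000001001001011001011)·(00000000000100000000000000) mod 2 = 0+0+0+0+0+0+0+0+0+0+0+0+0+0+0+0+0+0+0+0+0+0+0+0+0+0 mod 2 = 0
  c[17] = d·G[:,17] = (11010000001001001011001011)·(00000000000010000000000000) mod 2 = 0+0+0+0+0+0+0+0+0+0+0+0+0+0+0+0+0+0+0+0+0+0+0+0+0+0 mod 2 = 0
  c[18] = d·G[:,18] = (11010000001001001011001011)·(00000000000001000000000000) mod 2 = 0+0+0+0+0+0+0+0+0+0+0+0+0+1+0+0+0+0+0+0+0+0+0+0+0+0 mod 2 = 1
  c[19] = d·G[:,19] = (11010000001001001011001011)·(00000000000000100000000000) mod 2 = 0+0+0+0+0+0+0+0+0+0+0+0+0+0+0+0+0+0+0+0+0+0+0+0+0+0 mod 2 = 0
  c[20] = d·G[:,20] = (11010000001001001011001011)·(00000000000000010000000000) mod 2 = 0+0+0+0+0+0+0+0+0+0+0+0+0+0+0+0+0+0+0+0+0+0+0+0+0+0 mod 2 = 0
  c[21] = d·G[:,21] = (11010000001001001011001011)·(00000000000000001000000000) mod 2 = 0+0+0+0+0+0+0+0+0+0+0+0+0+0+0+0+1+0+0+0+0+0+0+0+0+0 mod 2 = 1
  c[22] = d·G[:,22] = (11010000001001001011001011)·(00000000000000000100000000) mod 2 = 0+0+0+0+0+0+0+0+0+0+0+0+0+0+0+0+0+0+0+0+0+0+0+0+0+0 mod 2 = 0
  c[23] = d·G[:,23] = (11010000001001001011001011)·(00000000000000000010000000) mod 2 = 0+0+0+0+0+0+0+0+0+0+0+0+0+0+0+0+0+0+1+0+0+0+0+0+0+0 mod 2 = 1
  c[24] = d·G[:,24] = (11010000001001001011001011)·(00000000000000000001000000) mod 2 = 0+0+0+0+0+0+0+0+0+0+0+0+0+0+0+0+0+0+0+1+0+0+0+0+0+0 mod 2 = 1
  c[25] = d·G[:,25] = (11010000001001001011001011)·(00000000000000000000100000) mod 2 = 0+0+0+0+0+0+0+0+0+0+0+0+0+0+0+0+0+0+0+0+0+0+0+0+0+0 mod 2 = 0
  c[26] = d·G[:,26] = (11010000001001001011001011)·(00000000000000000000010000) mod 2 = 0+0+0+0+0+0+0+0+0+0+0+0+0+0+0+0+0+0+0+0+0+0+0+0+0+0 mod 2 = 0
  c[27] = d·G[:,27] = (11010000001001001011001011)·(00000000000000000000001000) mod 2 = 0+0+0+0+0+0+0+0+0+0+0+0+0+0+0+0+0+0+0+0+0+0+1+0+0+0 mod 2 = 1
  c[28] = d·G[:,28] = (11010000001001001011001011)·(00000000000000000000000100) mod 2 = 0+0+0+0+0+0+0+0+0+0+0+0+0+0+0+0+0+0+0+0+0+0+0+0+0+0 mod 2 = 0
  c[29] = d·G[:,29] = (11010000001001001011001011)·(00000000000000000000000010) mod 2 = 0+0+0+0+0+0+0+0+0+0+0+0+0+0+0+0+0+0+0+0+0+0+0+0+1+0 mod 2 = 1
  c[30] = d·G[:,30] = (11010000001001001011001011)·(00000000000000000000000001) mod 2 = 0+0+0+0+0+0+0+0+0+0+0+0+0+0+0+0+0+0+0+0+0+0+0+0+0+1 mod 2 = 1
Codeword = 1111101000000011001001011001011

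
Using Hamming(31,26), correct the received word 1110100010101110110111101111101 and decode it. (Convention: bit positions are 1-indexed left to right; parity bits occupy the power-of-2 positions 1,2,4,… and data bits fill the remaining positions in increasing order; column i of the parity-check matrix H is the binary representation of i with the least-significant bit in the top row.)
Syndrome s = H · r^T (mod 2), r = 1110100010101110110111101111101:
  s[0] = (1010101010101010101010101010101)·(1110100010101110110111101111101) mod 2 = 1+0+1+0+1+0+0+0+1+0+1+0+1+0+1+0+1+0+0+0+1+0+1+0+1+0+1+0+1+0+1 mod 2 = 0
  s[1] = (0110011001100110011001100110011)·(1110100010101110110111101111101) mod 2 = 0+1+1+0+0+0+0+0+0+0+1+0+0+1+1+0+0+1+0+0+0+1+1+0+0+1+1+0+0+0+1 mod 2 = 1
  s[2] = (0001111000011110000111100001111)·(1110100010101110110111101111101) mod 2 = 0+0+0+0+1+0+0+0+0+0+0+0+1+1+1+0+0+0+0+1+1+1+1+0+0+0+0+1+1+0+1 mod 2 = 1
  s[3] = (0000000111111110000000011111111)·(1110100010101110110111101111101) mod 2 = 0+0+0+0+0+0+0+0+1+0+1+0+1+1+1+0+0+0+0+0+0+0+0+0+1+1+1+1+1+0+1 mod 2 = 1
  s[4] = (0000000000000001111111111111111)·(1110100010101110110111101111101) mod 2 = 0+0+0+0+0+0+0+0+0+0+0+0+0+0+0+0+1+1+0+1+1+1+1+0+1+1+1+1+1+0+1 mod 2 = 0
Syndrome = 01110
Column 14 of H equals this syndrome → error at bit 14 (1-indexed).
Flip bit 14: 1110100010101110110111101111101 → 1110100010101010110111101111101
Extract data bits at positions {3,5,6,7,9,10,11,12,13,14,15,17,18,19,20,21,22,23,24,25,26,27,28,29,30,31}: 11001010101110111101111101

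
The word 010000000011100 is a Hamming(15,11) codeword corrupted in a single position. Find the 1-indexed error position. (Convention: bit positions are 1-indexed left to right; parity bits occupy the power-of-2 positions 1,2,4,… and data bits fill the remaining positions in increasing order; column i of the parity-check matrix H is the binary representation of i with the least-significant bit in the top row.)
Syndrome s = H · r^T (mod 2), r = 010000000011100:
  s[0] = (101010101010101)·(010000000011100) mod 2 = 0+0+0+0+0+0+0+0+0+0+1+0+1+0+0 mod 2 = 0
  s[1] = (011001100110011)·(010000000011100) mod 2 = 0+1+0+0+0+0+0+0+0+0+1+0+0+0+0 mod 2 = 0
  s[2] = (000111100001111)·(010000000011100) mod 2 = 0+0+0+0+0+0+0+0+0+0+0+1+1+0+0 mod 2 = 0
  s[3] = (000000011111111)·(010000000011100) mod 2 = 0+0+0+0+0+0+0+0+0+0+1+1+1+0+0 mod 2 = 1
Syndrome = 0001
Column i of H is the binary representation of i, so the syndrome is the binary index of the flipped bit.
Read s = 0001 with s[0] as LSB: 0·2^0 + 0·2^1 + 0·2^2 + 1·2^3 = 8.
Error is at bit position 8.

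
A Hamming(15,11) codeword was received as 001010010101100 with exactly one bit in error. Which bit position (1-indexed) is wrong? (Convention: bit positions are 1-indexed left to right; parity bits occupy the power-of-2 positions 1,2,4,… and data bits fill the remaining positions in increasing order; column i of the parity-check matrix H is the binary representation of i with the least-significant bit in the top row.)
Syndrome s = H · r^T (mod 2), r = 001010010101100:
  s[0] = (101010101010101)·(001010010101100) mod 2 = 0+0+1+0+1+0+0+0+0+0+0+0+1+0+0 mod 2 = 1
  s[1] = (011001100110011)·(001010010101100) mod 2 = 0+0+1+0+0+0+0+0+0+1+0+0+0+0+0 mod 2 = 0
  s[2] = (000111100001111)·(001010010101100) mod 2 = 0+0+0+0+1+0+0+0+0+0+0+1+1+0+0 mod 2 = 1
  s[3] = (000000011111111)·(001010010101100) mod 2 = 0+0+0+0+0+0+0+1+0+1+0+1+1+0+0 mod 2 = 0
Syndrome = 1010
Column i of H is the binary representation of i, so the syndrome is the binary index of the flipped bit.
Read s = 1010 with s[0] as LSB: 1·2^0 + 0·2^1 + 1·2^2 + 0·2^3 = 5.
Error is at bit position 5.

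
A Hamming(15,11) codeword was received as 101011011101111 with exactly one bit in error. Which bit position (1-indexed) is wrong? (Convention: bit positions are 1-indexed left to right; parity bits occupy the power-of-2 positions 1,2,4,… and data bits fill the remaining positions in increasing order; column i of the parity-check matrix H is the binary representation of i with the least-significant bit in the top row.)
Syndrome s = H · r^T (mod 2), r = 101011011101111:
  s[0] = (101010101010101)·(101011011101111) mod 2 = 1+0+1+0+1+0+0+0+1+0+0+0+1+0+1 mod 2 = 0
  s[1] = (011001100110011)·(101011011101111) mod 2 = 0+0+1+0+0+1+0+0+0+1+0+0+0+1+1 mod 2 = 1
  s[2] = (000111100001111)·(101011011101111) mod 2 = 0+0+0+0+1+1+0+0+0+0+0+1+1+1+1 mod 2 = 0
  s[3] = (000000011111111)·(101011011101111) mod 2 = 0+0+0+0+0+0+0+1+1+1+0+1+1+1+1 mod 2 = 1
Syndrome = 0101
Column i of H is the binary representation of i, so the syndrome is the binary index of the flipped bit.
Read s = 0101 with s[0] as LSB: 0·2^0 + 1·2^1 + 0·2^2 + 1·2^3 = 10.
Error is at bit position 10.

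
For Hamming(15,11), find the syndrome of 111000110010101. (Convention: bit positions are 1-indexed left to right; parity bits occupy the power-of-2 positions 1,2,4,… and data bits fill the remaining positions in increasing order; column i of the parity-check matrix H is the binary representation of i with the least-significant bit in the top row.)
Syndrome s = H · r^T (mod 2), r = 111000110010101:
  s[0] = (101010101010101)·(111000110010101) mod 2 = 1+0+1+0+0+0+1+0+0+0+1+0+1+0+1 mod 2 = 0
  s[1] = (011001100110011)·(111000110010101) mod 2 = 0+1+1+0+0+0+1+0+0+0+1+0+0+0+1 mod 2 = 1
  s[2] = (000111100001111)·(111000110010101) mod 2 = 0+0+0+0+0+0+1+0+0+0+0+0+1+0+1 mod 2 = 1
  s[3] = (000000011111111)·(111000110010101) mod 2 = 0+0+0+0+0+0+0+1+0+0+1+0+1+0+1 mod 2 = 0
Syndrome = 0110
Non-zero syndrome: error at position 6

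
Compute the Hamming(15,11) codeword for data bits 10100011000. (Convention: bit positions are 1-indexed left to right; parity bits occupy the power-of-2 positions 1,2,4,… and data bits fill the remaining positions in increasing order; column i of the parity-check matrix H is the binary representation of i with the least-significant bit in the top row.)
Codeword c = d · G (mod 2), d = 10100011000:
  c[0] = d·G[:,0] = (10100011000)·(11011010101) mod 2 = 1+0+0+0+0+0+1+0+0+0+0 mod 2 = 0
  c[1] = d·G[:,1] = (10100011000)·(10110110011) mod 2 = 1+0+1+0+0+0+1+0+0+0+0 mod 2 = 1
  c[2] = d·G[:,2] = (10100011000)·(10000000000) mod 2 = 1+0+0+0+0+0+0+0+0+0+0 mod 2 = 1
  c[3] = d·G[:,3] = (10100011000)·(01110001111) mod 2 = 0+0+1+0+0+0+0+1+0+0+0 mod 2 = 0
  c[4] = d·G[:,4] = (10100011000)·(01000000000) mod 2 = 0+0+0+0+0+0+0+0+0+0+0 mod 2 = 0
  c[5] = d·G[:,5] = (10100011000)·(00100000000) mod 2 = 0+0+1+0+0+0+0+0+0+0+0 mod 2 = 1
  c[6] = d·G[:,6] = (10100011000)·(00010000000) mod 2 = 0+0+0+0+0+0+0+0+0+0+0 mod 2 = 0
  c[7] = d·G[:,7] = (10100011000)·(00001111111) mod 2 = 0+0+0+0+0+0+1+1+0+0+0 mod 2 = 0
  c[8] = d·G[:,8] = (10100011000)·(00001000000) mod 2 = 0+0+0+0+0+0+0+0+0+0+0 mod 2 = 0
  c[9] = d·G[:,9] = (10100011000)·(00000100000) mod 2 = 0+0+0+0+0+0+0+0+0+0+0 mod 2 = 0
  c[10] = d·G[:,10] = (10100011000)·(00000010000) mod 2 = 0+0+0+0+0+0+1+0+0+0+0 mod 2 = 1
  c[11] = d·G[:,11] = (10100011000)·(00000001000) mod 2 = 0+0+0+0+0+0+0+1+0+0+0 mod 2 = 1
  c[12] = d·G[:,12] = (10100011000)·(00000000100) mod 2 = 0+0+0+0+0+0+0+0+0+0+0 mod 2 = 0
  c[13] = d·G[:,13] = (10100011000)·(00000000010) mod 2 = 0+0+0+0+0+0+0+0+0+0+0 mod 2 = 0
  c[14] = d·G[:,14] = (10100011000)·(00000000001) mod 2 = 0+0+0+0+0+0+0+0+0+0+0 mod 2 = 0
Codeword = 011001000011000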